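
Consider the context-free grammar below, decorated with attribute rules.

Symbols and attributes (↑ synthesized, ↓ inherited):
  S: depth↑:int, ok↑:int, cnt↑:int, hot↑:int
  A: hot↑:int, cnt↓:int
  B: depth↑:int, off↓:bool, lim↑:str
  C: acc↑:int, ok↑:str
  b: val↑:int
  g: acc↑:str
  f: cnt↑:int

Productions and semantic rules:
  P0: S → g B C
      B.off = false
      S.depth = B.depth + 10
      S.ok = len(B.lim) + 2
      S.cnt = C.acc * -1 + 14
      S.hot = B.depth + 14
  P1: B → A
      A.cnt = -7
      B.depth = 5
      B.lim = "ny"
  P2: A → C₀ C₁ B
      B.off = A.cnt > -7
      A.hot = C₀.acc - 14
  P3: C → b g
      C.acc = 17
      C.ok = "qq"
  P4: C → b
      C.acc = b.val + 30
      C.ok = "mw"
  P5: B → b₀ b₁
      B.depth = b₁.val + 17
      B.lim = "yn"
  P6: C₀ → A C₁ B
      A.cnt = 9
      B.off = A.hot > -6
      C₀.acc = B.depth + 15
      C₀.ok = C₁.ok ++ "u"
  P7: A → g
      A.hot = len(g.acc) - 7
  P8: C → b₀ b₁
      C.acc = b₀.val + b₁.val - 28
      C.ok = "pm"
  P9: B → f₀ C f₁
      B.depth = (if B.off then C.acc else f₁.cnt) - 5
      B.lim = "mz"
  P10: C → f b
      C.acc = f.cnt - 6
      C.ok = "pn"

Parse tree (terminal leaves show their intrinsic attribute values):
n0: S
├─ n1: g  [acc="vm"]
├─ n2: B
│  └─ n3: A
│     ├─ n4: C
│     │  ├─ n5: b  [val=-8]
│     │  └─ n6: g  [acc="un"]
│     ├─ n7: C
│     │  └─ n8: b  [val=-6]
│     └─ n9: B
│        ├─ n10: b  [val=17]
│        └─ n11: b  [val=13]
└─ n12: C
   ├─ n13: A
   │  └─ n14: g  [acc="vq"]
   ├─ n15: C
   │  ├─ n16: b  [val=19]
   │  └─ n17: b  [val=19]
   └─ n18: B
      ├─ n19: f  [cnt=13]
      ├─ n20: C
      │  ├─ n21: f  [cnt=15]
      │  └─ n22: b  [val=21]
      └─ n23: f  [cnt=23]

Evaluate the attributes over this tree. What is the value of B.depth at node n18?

1. n1.acc = "vm"  [terminal]
2. n2.off = false  [false]
3. n3.cnt = -7  [-7]
4. n5.val = -8  [terminal]
5. n6.acc = "un"  [terminal]
6. n4.acc = 17  [17]
7. n4.ok = "qq"  ["qq"]
8. n8.val = -6  [terminal]
9. n7.acc = 24  [b.val + 30]
10. n7.ok = "mw"  ["mw"]
11. n9.off = false  [A.cnt > -7]
12. n10.val = 17  [terminal]
13. n11.val = 13  [terminal]
14. n9.depth = 30  [b₁.val + 17]
15. n9.lim = "yn"  ["yn"]
16. n3.hot = 3  [C₀.acc - 14]
17. n2.depth = 5  [5]
18. n2.lim = "ny"  ["ny"]
19. n13.cnt = 9  [9]
20. n14.acc = "vq"  [terminal]
21. n13.hot = -5  [len(g.acc) - 7]
22. n16.val = 19  [terminal]
23. n17.val = 19  [terminal]
24. n15.acc = 10  [b₀.val + b₁.val - 28]
25. n15.ok = "pm"  ["pm"]
26. n18.off = true  [A.hot > -6]
27. n19.cnt = 13  [terminal]
28. n21.cnt = 15  [terminal]
29. n22.val = 21  [terminal]
30. n20.acc = 9  [f.cnt - 6]
31. n20.ok = "pn"  ["pn"]
32. n23.cnt = 23  [terminal]
33. n18.depth = 4  [(if B.off then C.acc else f₁.cnt) - 5]
34. n18.lim = "mz"  ["mz"]
35. n12.acc = 19  [B.depth + 15]
36. n12.ok = "pmu"  [C₁.ok ++ "u"]
37. n0.depth = 15  [B.depth + 10]
38. n0.ok = 4  [len(B.lim) + 2]
39. n0.cnt = -5  [C.acc * -1 + 14]
40. n0.hot = 19  [B.depth + 14]

4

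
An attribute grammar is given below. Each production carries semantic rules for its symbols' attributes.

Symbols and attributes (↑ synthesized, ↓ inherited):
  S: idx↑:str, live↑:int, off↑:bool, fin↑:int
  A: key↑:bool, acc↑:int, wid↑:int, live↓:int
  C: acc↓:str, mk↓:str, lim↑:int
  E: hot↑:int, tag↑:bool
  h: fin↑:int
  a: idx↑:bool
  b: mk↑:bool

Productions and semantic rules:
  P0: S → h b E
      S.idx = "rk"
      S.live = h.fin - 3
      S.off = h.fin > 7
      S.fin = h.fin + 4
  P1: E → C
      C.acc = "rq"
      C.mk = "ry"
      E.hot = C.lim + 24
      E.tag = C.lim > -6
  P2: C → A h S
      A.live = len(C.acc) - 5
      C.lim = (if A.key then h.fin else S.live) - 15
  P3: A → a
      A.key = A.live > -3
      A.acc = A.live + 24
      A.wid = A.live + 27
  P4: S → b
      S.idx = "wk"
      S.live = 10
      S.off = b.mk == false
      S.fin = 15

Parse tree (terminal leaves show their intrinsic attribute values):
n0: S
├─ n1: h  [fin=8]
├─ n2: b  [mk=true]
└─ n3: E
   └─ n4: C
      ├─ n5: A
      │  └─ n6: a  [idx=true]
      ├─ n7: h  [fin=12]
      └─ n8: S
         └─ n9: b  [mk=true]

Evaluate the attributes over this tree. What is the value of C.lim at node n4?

1. n1.fin = 8  [terminal]
2. n2.mk = true  [terminal]
3. n4.acc = "rq"  ["rq"]
4. n4.mk = "ry"  ["ry"]
5. n5.live = -3  [len(C.acc) - 5]
6. n6.idx = true  [terminal]
7. n5.key = false  [A.live > -3]
8. n5.acc = 21  [A.live + 24]
9. n5.wid = 24  [A.live + 27]
10. n7.fin = 12  [terminal]
11. n9.mk = true  [terminal]
12. n8.idx = "wk"  ["wk"]
13. n8.live = 10  [10]
14. n8.off = false  [b.mk == false]
15. n8.fin = 15  [15]
16. n4.lim = -5  [(if A.key then h.fin else S.live) - 15]
17. n3.hot = 19  [C.lim + 24]
18. n3.tag = true  [C.lim > -6]
19. n0.idx = "rk"  ["rk"]
20. n0.live = 5  [h.fin - 3]
21. n0.off = true  [h.fin > 7]
22. n0.fin = 12  [h.fin + 4]

-5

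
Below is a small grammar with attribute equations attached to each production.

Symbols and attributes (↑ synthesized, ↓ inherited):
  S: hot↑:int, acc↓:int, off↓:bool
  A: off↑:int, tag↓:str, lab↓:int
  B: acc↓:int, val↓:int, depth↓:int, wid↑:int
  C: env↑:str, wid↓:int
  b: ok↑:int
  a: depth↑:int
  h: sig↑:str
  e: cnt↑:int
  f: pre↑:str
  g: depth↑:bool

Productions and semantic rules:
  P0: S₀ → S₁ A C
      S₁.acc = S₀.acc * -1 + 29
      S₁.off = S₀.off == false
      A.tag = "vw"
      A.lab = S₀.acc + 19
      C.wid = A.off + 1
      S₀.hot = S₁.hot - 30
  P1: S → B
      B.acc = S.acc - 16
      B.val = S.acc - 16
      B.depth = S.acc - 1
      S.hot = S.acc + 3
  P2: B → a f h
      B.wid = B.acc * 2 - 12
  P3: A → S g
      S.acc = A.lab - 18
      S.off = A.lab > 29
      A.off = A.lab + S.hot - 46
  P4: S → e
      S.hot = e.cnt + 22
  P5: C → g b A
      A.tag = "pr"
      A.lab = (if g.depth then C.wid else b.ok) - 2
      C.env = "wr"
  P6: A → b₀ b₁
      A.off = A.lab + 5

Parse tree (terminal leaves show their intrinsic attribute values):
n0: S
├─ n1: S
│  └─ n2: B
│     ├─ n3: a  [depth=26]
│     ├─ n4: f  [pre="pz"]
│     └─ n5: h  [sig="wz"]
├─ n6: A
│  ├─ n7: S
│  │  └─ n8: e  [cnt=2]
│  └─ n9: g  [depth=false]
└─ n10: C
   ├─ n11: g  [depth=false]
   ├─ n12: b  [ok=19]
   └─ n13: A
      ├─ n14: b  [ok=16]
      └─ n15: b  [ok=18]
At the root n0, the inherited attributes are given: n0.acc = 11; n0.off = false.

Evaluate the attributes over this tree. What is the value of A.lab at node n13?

17

1. n0.acc = 11  [given at root]
2. n0.off = false  [given at root]
3. n1.acc = 18  [S₀.acc * -1 + 29]
4. n1.off = true  [S₀.off == false]
5. n2.acc = 2  [S.acc - 16]
6. n2.val = 2  [S.acc - 16]
7. n2.depth = 17  [S.acc - 1]
8. n3.depth = 26  [terminal]
9. n4.pre = "pz"  [terminal]
10. n5.sig = "wz"  [terminal]
11. n2.wid = -8  [B.acc * 2 - 12]
12. n1.hot = 21  [S.acc + 3]
13. n6.tag = "vw"  ["vw"]
14. n6.lab = 30  [S₀.acc + 19]
15. n7.acc = 12  [A.lab - 18]
16. n7.off = true  [A.lab > 29]
17. n8.cnt = 2  [terminal]
18. n7.hot = 24  [e.cnt + 22]
19. n9.depth = false  [terminal]
20. n6.off = 8  [A.lab + S.hot - 46]
21. n10.wid = 9  [A.off + 1]
22. n11.depth = false  [terminal]
23. n12.ok = 19  [terminal]
24. n13.tag = "pr"  ["pr"]
25. n13.lab = 17  [(if g.depth then C.wid else b.ok) - 2]
26. n14.ok = 16  [terminal]
27. n15.ok = 18  [terminal]
28. n13.off = 22  [A.lab + 5]
29. n10.env = "wr"  ["wr"]
30. n0.hot = -9  [S₁.hot - 30]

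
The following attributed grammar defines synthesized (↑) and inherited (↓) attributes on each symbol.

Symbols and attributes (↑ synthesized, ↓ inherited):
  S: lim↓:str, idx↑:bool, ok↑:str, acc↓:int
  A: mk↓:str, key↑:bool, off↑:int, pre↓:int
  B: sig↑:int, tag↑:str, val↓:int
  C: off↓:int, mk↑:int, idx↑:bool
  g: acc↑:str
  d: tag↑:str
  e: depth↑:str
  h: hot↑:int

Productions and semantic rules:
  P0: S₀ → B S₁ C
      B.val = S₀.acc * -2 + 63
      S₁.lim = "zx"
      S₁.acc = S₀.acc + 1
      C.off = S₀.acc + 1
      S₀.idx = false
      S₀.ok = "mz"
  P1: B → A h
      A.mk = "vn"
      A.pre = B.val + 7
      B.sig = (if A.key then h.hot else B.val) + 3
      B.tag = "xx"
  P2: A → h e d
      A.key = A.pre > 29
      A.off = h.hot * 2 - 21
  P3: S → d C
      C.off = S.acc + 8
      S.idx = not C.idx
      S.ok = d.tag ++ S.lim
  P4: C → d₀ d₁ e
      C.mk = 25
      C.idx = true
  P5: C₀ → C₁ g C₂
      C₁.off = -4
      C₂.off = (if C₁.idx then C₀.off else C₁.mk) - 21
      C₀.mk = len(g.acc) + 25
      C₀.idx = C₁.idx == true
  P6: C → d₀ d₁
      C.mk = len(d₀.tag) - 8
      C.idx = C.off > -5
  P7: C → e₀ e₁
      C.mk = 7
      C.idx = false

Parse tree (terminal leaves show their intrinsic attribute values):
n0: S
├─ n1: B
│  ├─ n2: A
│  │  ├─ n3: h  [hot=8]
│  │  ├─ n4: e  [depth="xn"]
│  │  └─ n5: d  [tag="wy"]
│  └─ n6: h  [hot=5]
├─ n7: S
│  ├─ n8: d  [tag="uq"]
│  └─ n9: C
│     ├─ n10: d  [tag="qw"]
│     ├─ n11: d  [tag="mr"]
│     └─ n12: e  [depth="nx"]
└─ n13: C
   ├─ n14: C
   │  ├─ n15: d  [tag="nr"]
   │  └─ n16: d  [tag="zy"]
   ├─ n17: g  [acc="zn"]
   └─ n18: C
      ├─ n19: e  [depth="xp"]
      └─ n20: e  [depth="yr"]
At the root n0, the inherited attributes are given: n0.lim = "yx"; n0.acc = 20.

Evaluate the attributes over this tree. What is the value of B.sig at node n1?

1. n0.lim = "yx"  [given at root]
2. n0.acc = 20  [given at root]
3. n1.val = 23  [S₀.acc * -2 + 63]
4. n2.mk = "vn"  ["vn"]
5. n2.pre = 30  [B.val + 7]
6. n3.hot = 8  [terminal]
7. n4.depth = "xn"  [terminal]
8. n5.tag = "wy"  [terminal]
9. n2.key = true  [A.pre > 29]
10. n2.off = -5  [h.hot * 2 - 21]
11. n6.hot = 5  [terminal]
12. n1.sig = 8  [(if A.key then h.hot else B.val) + 3]
13. n1.tag = "xx"  ["xx"]
14. n7.lim = "zx"  ["zx"]
15. n7.acc = 21  [S₀.acc + 1]
16. n8.tag = "uq"  [terminal]
17. n9.off = 29  [S.acc + 8]
18. n10.tag = "qw"  [terminal]
19. n11.tag = "mr"  [terminal]
20. n12.depth = "nx"  [terminal]
21. n9.mk = 25  [25]
22. n9.idx = true  [true]
23. n7.idx = false  [not C.idx]
24. n7.ok = "uqzx"  [d.tag ++ S.lim]
25. n13.off = 21  [S₀.acc + 1]
26. n14.off = -4  [-4]
27. n15.tag = "nr"  [terminal]
28. n16.tag = "zy"  [terminal]
29. n14.mk = -6  [len(d₀.tag) - 8]
30. n14.idx = true  [C.off > -5]
31. n17.acc = "zn"  [terminal]
32. n18.off = 0  [(if C₁.idx then C₀.off else C₁.mk) - 21]
33. n19.depth = "xp"  [terminal]
34. n20.depth = "yr"  [terminal]
35. n18.mk = 7  [7]
36. n18.idx = false  [false]
37. n13.mk = 27  [len(g.acc) + 25]
38. n13.idx = true  [C₁.idx == true]
39. n0.idx = false  [false]
40. n0.ok = "mz"  ["mz"]

8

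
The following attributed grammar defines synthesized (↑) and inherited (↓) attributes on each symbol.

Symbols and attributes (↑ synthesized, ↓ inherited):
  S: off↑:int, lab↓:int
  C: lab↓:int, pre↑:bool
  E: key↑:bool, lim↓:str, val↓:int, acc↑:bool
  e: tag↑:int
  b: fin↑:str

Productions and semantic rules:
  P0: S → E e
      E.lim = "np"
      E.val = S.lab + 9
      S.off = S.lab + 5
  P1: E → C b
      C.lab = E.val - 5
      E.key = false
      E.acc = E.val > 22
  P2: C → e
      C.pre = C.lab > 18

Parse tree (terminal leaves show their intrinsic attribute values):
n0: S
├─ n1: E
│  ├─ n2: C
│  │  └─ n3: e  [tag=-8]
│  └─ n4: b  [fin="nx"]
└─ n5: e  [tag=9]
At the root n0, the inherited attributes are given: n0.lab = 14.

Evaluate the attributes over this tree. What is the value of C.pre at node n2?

1. n0.lab = 14  [given at root]
2. n1.lim = "np"  ["np"]
3. n1.val = 23  [S.lab + 9]
4. n2.lab = 18  [E.val - 5]
5. n3.tag = -8  [terminal]
6. n2.pre = false  [C.lab > 18]
7. n4.fin = "nx"  [terminal]
8. n1.key = false  [false]
9. n1.acc = true  [E.val > 22]
10. n5.tag = 9  [terminal]
11. n0.off = 19  [S.lab + 5]

false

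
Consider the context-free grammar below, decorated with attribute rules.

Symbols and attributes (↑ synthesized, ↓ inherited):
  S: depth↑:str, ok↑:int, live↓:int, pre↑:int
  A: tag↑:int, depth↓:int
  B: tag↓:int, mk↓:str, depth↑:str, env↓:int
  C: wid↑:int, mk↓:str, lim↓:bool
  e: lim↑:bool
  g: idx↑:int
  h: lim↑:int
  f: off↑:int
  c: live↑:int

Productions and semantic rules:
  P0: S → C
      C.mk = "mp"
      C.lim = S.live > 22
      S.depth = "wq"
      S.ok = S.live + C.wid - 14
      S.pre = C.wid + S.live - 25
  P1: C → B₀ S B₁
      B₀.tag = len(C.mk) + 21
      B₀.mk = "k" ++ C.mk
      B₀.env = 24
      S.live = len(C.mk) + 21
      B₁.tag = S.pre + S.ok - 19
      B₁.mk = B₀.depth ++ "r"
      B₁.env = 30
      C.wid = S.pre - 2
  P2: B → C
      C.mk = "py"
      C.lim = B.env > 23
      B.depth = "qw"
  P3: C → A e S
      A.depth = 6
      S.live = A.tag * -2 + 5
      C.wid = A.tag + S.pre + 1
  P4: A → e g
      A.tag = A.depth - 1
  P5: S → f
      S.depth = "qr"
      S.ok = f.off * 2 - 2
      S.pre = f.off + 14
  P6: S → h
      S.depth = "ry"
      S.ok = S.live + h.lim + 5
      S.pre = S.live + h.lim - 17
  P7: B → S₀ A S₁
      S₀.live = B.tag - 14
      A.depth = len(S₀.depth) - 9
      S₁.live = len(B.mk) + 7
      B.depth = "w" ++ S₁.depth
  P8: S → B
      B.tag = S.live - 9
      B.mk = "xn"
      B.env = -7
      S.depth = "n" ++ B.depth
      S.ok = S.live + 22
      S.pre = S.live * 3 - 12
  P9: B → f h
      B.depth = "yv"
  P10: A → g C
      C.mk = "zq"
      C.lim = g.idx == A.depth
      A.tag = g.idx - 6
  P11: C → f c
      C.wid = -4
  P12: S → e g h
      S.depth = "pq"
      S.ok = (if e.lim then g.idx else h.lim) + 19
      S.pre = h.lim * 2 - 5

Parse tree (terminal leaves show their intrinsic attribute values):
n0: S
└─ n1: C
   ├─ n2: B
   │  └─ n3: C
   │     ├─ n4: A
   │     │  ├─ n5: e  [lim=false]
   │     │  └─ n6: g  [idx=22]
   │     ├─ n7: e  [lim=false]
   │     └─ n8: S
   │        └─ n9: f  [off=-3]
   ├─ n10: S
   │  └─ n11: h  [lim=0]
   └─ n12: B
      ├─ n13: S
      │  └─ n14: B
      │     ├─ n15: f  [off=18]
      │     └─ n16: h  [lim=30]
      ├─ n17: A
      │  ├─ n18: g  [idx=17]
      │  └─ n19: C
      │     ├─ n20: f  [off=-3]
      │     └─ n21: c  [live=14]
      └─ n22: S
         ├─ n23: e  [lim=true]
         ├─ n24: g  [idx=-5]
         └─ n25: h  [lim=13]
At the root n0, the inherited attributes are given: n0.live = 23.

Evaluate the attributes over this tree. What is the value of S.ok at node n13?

23

1. n0.live = 23  [given at root]
2. n1.mk = "mp"  ["mp"]
3. n1.lim = true  [S.live > 22]
4. n2.tag = 23  [len(C.mk) + 21]
5. n2.mk = "kmp"  ["k" ++ C.mk]
6. n2.env = 24  [24]
7. n3.mk = "py"  ["py"]
8. n3.lim = true  [B.env > 23]
9. n4.depth = 6  [6]
10. n5.lim = false  [terminal]
11. n6.idx = 22  [terminal]
12. n4.tag = 5  [A.depth - 1]
13. n7.lim = false  [terminal]
14. n8.live = -5  [A.tag * -2 + 5]
15. n9.off = -3  [terminal]
16. n8.depth = "qr"  ["qr"]
17. n8.ok = -8  [f.off * 2 - 2]
18. n8.pre = 11  [f.off + 14]
19. n3.wid = 17  [A.tag + S.pre + 1]
20. n2.depth = "qw"  ["qw"]
21. n10.live = 23  [len(C.mk) + 21]
22. n11.lim = 0  [terminal]
23. n10.depth = "ry"  ["ry"]
24. n10.ok = 28  [S.live + h.lim + 5]
25. n10.pre = 6  [S.live + h.lim - 17]
26. n12.tag = 15  [S.pre + S.ok - 19]
27. n12.mk = "qwr"  [B₀.depth ++ "r"]
28. n12.env = 30  [30]
29. n13.live = 1  [B.tag - 14]
30. n14.tag = -8  [S.live - 9]
31. n14.mk = "xn"  ["xn"]
32. n14.env = -7  [-7]
33. n15.off = 18  [terminal]
34. n16.lim = 30  [terminal]
35. n14.depth = "yv"  ["yv"]
36. n13.depth = "nyv"  ["n" ++ B.depth]
37. n13.ok = 23  [S.live + 22]
38. n13.pre = -9  [S.live * 3 - 12]
39. n17.depth = -6  [len(S₀.depth) - 9]
40. n18.idx = 17  [terminal]
41. n19.mk = "zq"  ["zq"]
42. n19.lim = false  [g.idx == A.depth]
43. n20.off = -3  [terminal]
44. n21.live = 14  [terminal]
45. n19.wid = -4  [-4]
46. n17.tag = 11  [g.idx - 6]
47. n22.live = 10  [len(B.mk) + 7]
48. n23.lim = true  [terminal]
49. n24.idx = -5  [terminal]
50. n25.lim = 13  [terminal]
51. n22.depth = "pq"  ["pq"]
52. n22.ok = 14  [(if e.lim then g.idx else h.lim) + 19]
53. n22.pre = 21  [h.lim * 2 - 5]
54. n12.depth = "wpq"  ["w" ++ S₁.depth]
55. n1.wid = 4  [S.pre - 2]
56. n0.depth = "wq"  ["wq"]
57. n0.ok = 13  [S.live + C.wid - 14]
58. n0.pre = 2  [C.wid + S.live - 25]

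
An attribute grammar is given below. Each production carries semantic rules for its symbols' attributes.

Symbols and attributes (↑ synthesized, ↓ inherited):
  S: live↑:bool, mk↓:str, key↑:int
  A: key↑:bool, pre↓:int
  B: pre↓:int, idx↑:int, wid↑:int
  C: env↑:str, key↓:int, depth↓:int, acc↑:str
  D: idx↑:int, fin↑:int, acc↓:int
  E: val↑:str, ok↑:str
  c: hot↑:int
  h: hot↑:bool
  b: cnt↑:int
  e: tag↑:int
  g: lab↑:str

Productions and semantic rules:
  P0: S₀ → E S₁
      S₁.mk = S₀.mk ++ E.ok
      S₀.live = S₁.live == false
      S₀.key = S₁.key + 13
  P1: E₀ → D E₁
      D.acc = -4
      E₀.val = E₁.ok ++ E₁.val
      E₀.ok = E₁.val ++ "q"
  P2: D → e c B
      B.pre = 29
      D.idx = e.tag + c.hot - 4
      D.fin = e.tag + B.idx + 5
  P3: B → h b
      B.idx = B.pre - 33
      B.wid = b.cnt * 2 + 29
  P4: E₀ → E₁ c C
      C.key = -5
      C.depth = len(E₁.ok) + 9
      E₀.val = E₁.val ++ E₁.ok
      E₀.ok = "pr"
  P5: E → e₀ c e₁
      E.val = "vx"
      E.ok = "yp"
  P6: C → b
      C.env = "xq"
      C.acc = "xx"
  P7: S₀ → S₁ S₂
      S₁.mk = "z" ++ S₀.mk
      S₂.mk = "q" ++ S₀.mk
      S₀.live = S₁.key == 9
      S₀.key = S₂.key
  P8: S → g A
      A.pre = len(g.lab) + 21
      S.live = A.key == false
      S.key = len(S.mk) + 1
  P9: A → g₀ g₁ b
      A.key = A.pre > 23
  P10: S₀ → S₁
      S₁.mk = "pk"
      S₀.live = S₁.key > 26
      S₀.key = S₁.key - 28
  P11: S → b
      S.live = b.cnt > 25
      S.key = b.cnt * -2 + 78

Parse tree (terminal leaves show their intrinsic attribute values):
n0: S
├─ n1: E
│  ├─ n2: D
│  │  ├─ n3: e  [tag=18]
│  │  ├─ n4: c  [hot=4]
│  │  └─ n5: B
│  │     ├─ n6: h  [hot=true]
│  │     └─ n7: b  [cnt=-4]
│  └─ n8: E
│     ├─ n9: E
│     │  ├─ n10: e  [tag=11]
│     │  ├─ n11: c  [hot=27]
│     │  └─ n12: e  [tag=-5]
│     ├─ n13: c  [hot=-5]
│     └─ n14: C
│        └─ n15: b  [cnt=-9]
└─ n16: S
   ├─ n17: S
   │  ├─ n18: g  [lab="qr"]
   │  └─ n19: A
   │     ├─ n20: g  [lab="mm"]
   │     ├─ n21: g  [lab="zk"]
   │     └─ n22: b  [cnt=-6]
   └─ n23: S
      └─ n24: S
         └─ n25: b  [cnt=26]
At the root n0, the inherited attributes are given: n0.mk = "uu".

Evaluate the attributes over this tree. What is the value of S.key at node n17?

9

1. n0.mk = "uu"  [given at root]
2. n2.acc = -4  [-4]
3. n3.tag = 18  [terminal]
4. n4.hot = 4  [terminal]
5. n5.pre = 29  [29]
6. n6.hot = true  [terminal]
7. n7.cnt = -4  [terminal]
8. n5.idx = -4  [B.pre - 33]
9. n5.wid = 21  [b.cnt * 2 + 29]
10. n2.idx = 18  [e.tag + c.hot - 4]
11. n2.fin = 19  [e.tag + B.idx + 5]
12. n10.tag = 11  [terminal]
13. n11.hot = 27  [terminal]
14. n12.tag = -5  [terminal]
15. n9.val = "vx"  ["vx"]
16. n9.ok = "yp"  ["yp"]
17. n13.hot = -5  [terminal]
18. n14.key = -5  [-5]
19. n14.depth = 11  [len(E₁.ok) + 9]
20. n15.cnt = -9  [terminal]
21. n14.env = "xq"  ["xq"]
22. n14.acc = "xx"  ["xx"]
23. n8.val = "vxyp"  [E₁.val ++ E₁.ok]
24. n8.ok = "pr"  ["pr"]
25. n1.val = "prvxyp"  [E₁.ok ++ E₁.val]
26. n1.ok = "vxypq"  [E₁.val ++ "q"]
27. n16.mk = "uuvxypq"  [S₀.mk ++ E.ok]
28. n17.mk = "zuuvxypq"  ["z" ++ S₀.mk]
29. n18.lab = "qr"  [terminal]
30. n19.pre = 23  [len(g.lab) + 21]
31. n20.lab = "mm"  [terminal]
32. n21.lab = "zk"  [terminal]
33. n22.cnt = -6  [terminal]
34. n19.key = false  [A.pre > 23]
35. n17.live = true  [A.key == false]
36. n17.key = 9  [len(S.mk) + 1]
37. n23.mk = "quuvxypq"  ["q" ++ S₀.mk]
38. n24.mk = "pk"  ["pk"]
39. n25.cnt = 26  [terminal]
40. n24.live = true  [b.cnt > 25]
41. n24.key = 26  [b.cnt * -2 + 78]
42. n23.live = false  [S₁.key > 26]
43. n23.key = -2  [S₁.key - 28]
44. n16.live = true  [S₁.key == 9]
45. n16.key = -2  [S₂.key]
46. n0.live = false  [S₁.live == false]
47. n0.key = 11  [S₁.key + 13]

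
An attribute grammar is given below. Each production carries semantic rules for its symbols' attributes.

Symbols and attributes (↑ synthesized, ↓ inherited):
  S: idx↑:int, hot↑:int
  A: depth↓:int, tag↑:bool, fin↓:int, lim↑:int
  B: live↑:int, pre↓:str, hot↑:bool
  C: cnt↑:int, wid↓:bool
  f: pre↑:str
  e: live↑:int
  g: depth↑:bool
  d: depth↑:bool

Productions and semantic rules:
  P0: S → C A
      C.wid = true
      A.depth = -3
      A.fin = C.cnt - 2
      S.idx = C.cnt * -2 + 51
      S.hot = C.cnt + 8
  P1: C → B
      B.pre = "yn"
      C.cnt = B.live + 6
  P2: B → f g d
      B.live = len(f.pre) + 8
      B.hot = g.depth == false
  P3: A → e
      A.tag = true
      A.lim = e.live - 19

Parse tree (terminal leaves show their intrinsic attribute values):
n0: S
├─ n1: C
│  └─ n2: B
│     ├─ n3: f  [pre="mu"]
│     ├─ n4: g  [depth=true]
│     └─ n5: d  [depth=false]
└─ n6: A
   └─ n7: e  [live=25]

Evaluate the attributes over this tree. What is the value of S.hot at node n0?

1. n1.wid = true  [true]
2. n2.pre = "yn"  ["yn"]
3. n3.pre = "mu"  [terminal]
4. n4.depth = true  [terminal]
5. n5.depth = false  [terminal]
6. n2.live = 10  [len(f.pre) + 8]
7. n2.hot = false  [g.depth == false]
8. n1.cnt = 16  [B.live + 6]
9. n6.depth = -3  [-3]
10. n6.fin = 14  [C.cnt - 2]
11. n7.live = 25  [terminal]
12. n6.tag = true  [true]
13. n6.lim = 6  [e.live - 19]
14. n0.idx = 19  [C.cnt * -2 + 51]
15. n0.hot = 24  [C.cnt + 8]

24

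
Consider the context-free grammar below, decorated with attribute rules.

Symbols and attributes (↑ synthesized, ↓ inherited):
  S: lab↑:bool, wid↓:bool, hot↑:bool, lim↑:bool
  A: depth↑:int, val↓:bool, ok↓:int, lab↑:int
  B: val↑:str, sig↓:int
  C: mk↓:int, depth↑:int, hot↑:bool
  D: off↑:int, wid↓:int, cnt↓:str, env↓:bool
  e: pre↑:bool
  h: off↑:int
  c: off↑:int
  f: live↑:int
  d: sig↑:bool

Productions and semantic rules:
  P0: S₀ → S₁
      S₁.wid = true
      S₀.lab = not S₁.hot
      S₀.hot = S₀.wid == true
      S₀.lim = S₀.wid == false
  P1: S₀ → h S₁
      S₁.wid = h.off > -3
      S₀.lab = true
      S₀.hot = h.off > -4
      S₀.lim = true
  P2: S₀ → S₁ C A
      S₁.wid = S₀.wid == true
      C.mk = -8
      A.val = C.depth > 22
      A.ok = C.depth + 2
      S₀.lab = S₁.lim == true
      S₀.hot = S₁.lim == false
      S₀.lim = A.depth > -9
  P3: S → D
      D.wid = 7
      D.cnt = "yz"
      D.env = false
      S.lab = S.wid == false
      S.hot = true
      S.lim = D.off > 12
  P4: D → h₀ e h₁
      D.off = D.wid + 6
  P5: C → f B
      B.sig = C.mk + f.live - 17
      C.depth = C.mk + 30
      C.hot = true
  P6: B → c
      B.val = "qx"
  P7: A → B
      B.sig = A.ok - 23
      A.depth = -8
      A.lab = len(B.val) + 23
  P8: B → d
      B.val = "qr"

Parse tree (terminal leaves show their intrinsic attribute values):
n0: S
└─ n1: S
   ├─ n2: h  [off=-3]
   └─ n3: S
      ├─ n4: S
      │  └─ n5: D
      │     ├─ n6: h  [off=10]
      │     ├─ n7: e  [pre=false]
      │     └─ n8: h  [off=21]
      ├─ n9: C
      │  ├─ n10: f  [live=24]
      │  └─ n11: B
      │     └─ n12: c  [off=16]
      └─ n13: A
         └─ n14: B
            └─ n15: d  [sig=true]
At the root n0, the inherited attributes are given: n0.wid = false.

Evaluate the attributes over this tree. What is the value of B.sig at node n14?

1. n0.wid = false  [given at root]
2. n1.wid = true  [true]
3. n2.off = -3  [terminal]
4. n3.wid = false  [h.off > -3]
5. n4.wid = false  [S₀.wid == true]
6. n5.wid = 7  [7]
7. n5.cnt = "yz"  ["yz"]
8. n5.env = false  [false]
9. n6.off = 10  [terminal]
10. n7.pre = false  [terminal]
11. n8.off = 21  [terminal]
12. n5.off = 13  [D.wid + 6]
13. n4.lab = true  [S.wid == false]
14. n4.hot = true  [true]
15. n4.lim = true  [D.off > 12]
16. n9.mk = -8  [-8]
17. n10.live = 24  [terminal]
18. n11.sig = -1  [C.mk + f.live - 17]
19. n12.off = 16  [terminal]
20. n11.val = "qx"  ["qx"]
21. n9.depth = 22  [C.mk + 30]
22. n9.hot = true  [true]
23. n13.val = false  [C.depth > 22]
24. n13.ok = 24  [C.depth + 2]
25. n14.sig = 1  [A.ok - 23]
26. n15.sig = true  [terminal]
27. n14.val = "qr"  ["qr"]
28. n13.depth = -8  [-8]
29. n13.lab = 25  [len(B.val) + 23]
30. n3.lab = true  [S₁.lim == true]
31. n3.hot = false  [S₁.lim == false]
32. n3.lim = true  [A.depth > -9]
33. n1.lab = true  [true]
34. n1.hot = true  [h.off > -4]
35. n1.lim = true  [true]
36. n0.lab = false  [not S₁.hot]
37. n0.hot = false  [S₀.wid == true]
38. n0.lim = true  [S₀.wid == false]

1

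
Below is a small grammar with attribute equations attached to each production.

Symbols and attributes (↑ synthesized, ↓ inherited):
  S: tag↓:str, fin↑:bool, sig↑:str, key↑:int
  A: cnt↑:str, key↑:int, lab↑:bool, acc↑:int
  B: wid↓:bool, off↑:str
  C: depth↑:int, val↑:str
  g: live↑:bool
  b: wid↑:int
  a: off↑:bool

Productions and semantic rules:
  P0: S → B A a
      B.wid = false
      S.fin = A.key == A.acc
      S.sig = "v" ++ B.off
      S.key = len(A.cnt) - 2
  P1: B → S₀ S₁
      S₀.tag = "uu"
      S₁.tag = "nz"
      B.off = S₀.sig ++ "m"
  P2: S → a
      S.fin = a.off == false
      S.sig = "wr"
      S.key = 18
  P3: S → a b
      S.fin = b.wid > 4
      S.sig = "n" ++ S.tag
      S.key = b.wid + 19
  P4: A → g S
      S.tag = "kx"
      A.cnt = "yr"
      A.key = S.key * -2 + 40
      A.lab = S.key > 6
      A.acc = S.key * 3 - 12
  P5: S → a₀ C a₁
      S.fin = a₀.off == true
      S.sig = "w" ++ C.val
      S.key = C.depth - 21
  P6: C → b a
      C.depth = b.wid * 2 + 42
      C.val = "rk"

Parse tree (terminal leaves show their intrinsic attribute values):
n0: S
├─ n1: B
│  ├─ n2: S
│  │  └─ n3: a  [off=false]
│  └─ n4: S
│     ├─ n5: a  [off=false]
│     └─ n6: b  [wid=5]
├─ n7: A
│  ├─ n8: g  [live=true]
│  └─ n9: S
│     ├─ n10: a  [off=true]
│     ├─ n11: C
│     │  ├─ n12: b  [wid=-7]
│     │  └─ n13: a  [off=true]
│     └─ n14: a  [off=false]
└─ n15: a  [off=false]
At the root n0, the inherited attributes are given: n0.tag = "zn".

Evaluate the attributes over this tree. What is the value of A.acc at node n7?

1. n0.tag = "zn"  [given at root]
2. n1.wid = false  [false]
3. n2.tag = "uu"  ["uu"]
4. n3.off = false  [terminal]
5. n2.fin = true  [a.off == false]
6. n2.sig = "wr"  ["wr"]
7. n2.key = 18  [18]
8. n4.tag = "nz"  ["nz"]
9. n5.off = false  [terminal]
10. n6.wid = 5  [terminal]
11. n4.fin = true  [b.wid > 4]
12. n4.sig = "nnz"  ["n" ++ S.tag]
13. n4.key = 24  [b.wid + 19]
14. n1.off = "wrm"  [S₀.sig ++ "m"]
15. n8.live = true  [terminal]
16. n9.tag = "kx"  ["kx"]
17. n10.off = true  [terminal]
18. n12.wid = -7  [terminal]
19. n13.off = true  [terminal]
20. n11.depth = 28  [b.wid * 2 + 42]
21. n11.val = "rk"  ["rk"]
22. n14.off = false  [terminal]
23. n9.fin = true  [a₀.off == true]
24. n9.sig = "wrk"  ["w" ++ C.val]
25. n9.key = 7  [C.depth - 21]
26. n7.cnt = "yr"  ["yr"]
27. n7.key = 26  [S.key * -2 + 40]
28. n7.lab = true  [S.key > 6]
29. n7.acc = 9  [S.key * 3 - 12]
30. n15.off = false  [terminal]
31. n0.fin = false  [A.key == A.acc]
32. n0.sig = "vwrm"  ["v" ++ B.off]
33. n0.key = 0  [len(A.cnt) - 2]

9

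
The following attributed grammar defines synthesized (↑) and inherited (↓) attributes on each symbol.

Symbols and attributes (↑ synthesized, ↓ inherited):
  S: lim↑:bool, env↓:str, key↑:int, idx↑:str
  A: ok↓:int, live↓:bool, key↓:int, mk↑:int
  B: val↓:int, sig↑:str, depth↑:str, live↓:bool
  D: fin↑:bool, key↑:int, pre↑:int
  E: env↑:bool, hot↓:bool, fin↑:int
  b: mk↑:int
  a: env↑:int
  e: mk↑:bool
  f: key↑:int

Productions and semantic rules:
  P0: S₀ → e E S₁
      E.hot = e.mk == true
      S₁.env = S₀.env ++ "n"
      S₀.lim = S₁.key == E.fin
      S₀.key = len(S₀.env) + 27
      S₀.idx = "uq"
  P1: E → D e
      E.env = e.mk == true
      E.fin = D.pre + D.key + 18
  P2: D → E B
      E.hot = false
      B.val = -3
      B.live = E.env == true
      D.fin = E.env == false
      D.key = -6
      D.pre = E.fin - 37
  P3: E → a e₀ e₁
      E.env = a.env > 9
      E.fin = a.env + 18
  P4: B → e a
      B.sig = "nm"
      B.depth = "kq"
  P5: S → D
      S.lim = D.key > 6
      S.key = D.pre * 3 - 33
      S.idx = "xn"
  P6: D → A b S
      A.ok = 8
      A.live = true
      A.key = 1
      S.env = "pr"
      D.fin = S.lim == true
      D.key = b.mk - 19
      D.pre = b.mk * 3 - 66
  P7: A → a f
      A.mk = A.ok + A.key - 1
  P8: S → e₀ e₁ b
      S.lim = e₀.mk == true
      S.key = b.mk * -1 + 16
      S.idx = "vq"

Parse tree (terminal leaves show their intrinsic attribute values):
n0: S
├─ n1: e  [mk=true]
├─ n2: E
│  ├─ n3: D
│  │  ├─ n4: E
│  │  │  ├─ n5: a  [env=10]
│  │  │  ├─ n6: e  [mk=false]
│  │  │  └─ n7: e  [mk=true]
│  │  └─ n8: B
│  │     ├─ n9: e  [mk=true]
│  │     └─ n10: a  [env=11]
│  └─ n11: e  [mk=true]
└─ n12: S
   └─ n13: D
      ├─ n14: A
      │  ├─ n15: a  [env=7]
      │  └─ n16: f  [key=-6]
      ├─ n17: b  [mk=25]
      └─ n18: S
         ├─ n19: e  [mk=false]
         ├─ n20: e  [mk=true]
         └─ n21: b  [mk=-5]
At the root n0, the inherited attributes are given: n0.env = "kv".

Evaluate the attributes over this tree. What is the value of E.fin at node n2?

3

1. n0.env = "kv"  [given at root]
2. n1.mk = true  [terminal]
3. n2.hot = true  [e.mk == true]
4. n4.hot = false  [false]
5. n5.env = 10  [terminal]
6. n6.mk = false  [terminal]
7. n7.mk = true  [terminal]
8. n4.env = true  [a.env > 9]
9. n4.fin = 28  [a.env + 18]
10. n8.val = -3  [-3]
11. n8.live = true  [E.env == true]
12. n9.mk = true  [terminal]
13. n10.env = 11  [terminal]
14. n8.sig = "nm"  ["nm"]
15. n8.depth = "kq"  ["kq"]
16. n3.fin = false  [E.env == false]
17. n3.key = -6  [-6]
18. n3.pre = -9  [E.fin - 37]
19. n11.mk = true  [terminal]
20. n2.env = true  [e.mk == true]
21. n2.fin = 3  [D.pre + D.key + 18]
22. n12.env = "kvn"  [S₀.env ++ "n"]
23. n14.ok = 8  [8]
24. n14.live = true  [true]
25. n14.key = 1  [1]
26. n15.env = 7  [terminal]
27. n16.key = -6  [terminal]
28. n14.mk = 8  [A.ok + A.key - 1]
29. n17.mk = 25  [terminal]
30. n18.env = "pr"  ["pr"]
31. n19.mk = false  [terminal]
32. n20.mk = true  [terminal]
33. n21.mk = -5  [terminal]
34. n18.lim = false  [e₀.mk == true]
35. n18.key = 21  [b.mk * -1 + 16]
36. n18.idx = "vq"  ["vq"]
37. n13.fin = false  [S.lim == true]
38. n13.key = 6  [b.mk - 19]
39. n13.pre = 9  [b.mk * 3 - 66]
40. n12.lim = false  [D.key > 6]
41. n12.key = -6  [D.pre * 3 - 33]
42. n12.idx = "xn"  ["xn"]
43. n0.lim = false  [S₁.key == E.fin]
44. n0.key = 29  [len(S₀.env) + 27]
45. n0.idx = "uq"  ["uq"]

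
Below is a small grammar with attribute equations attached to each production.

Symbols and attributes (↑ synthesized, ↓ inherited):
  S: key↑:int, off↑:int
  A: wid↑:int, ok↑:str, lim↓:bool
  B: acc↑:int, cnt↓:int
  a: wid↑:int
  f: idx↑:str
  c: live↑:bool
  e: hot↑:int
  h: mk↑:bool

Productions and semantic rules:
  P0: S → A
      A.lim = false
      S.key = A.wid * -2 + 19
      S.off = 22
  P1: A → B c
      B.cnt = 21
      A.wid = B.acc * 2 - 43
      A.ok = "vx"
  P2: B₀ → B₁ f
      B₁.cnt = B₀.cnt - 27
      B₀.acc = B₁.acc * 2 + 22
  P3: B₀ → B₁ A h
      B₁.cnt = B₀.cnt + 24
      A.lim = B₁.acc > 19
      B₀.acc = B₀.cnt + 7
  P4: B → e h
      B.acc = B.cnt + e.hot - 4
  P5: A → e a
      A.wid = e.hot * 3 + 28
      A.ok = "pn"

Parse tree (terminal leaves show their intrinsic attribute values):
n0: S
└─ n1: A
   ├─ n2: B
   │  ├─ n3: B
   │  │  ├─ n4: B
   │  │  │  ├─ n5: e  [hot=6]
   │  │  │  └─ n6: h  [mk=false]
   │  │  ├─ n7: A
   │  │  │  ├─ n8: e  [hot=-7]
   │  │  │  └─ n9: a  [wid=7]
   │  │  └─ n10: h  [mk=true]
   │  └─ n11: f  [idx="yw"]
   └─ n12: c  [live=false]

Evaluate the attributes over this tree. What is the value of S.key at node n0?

1. n1.lim = false  [false]
2. n2.cnt = 21  [21]
3. n3.cnt = -6  [B₀.cnt - 27]
4. n4.cnt = 18  [B₀.cnt + 24]
5. n5.hot = 6  [terminal]
6. n6.mk = false  [terminal]
7. n4.acc = 20  [B.cnt + e.hot - 4]
8. n7.lim = true  [B₁.acc > 19]
9. n8.hot = -7  [terminal]
10. n9.wid = 7  [terminal]
11. n7.wid = 7  [e.hot * 3 + 28]
12. n7.ok = "pn"  ["pn"]
13. n10.mk = true  [terminal]
14. n3.acc = 1  [B₀.cnt + 7]
15. n11.idx = "yw"  [terminal]
16. n2.acc = 24  [B₁.acc * 2 + 22]
17. n12.live = false  [terminal]
18. n1.wid = 5  [B.acc * 2 - 43]
19. n1.ok = "vx"  ["vx"]
20. n0.key = 9  [A.wid * -2 + 19]
21. n0.off = 22  [22]

9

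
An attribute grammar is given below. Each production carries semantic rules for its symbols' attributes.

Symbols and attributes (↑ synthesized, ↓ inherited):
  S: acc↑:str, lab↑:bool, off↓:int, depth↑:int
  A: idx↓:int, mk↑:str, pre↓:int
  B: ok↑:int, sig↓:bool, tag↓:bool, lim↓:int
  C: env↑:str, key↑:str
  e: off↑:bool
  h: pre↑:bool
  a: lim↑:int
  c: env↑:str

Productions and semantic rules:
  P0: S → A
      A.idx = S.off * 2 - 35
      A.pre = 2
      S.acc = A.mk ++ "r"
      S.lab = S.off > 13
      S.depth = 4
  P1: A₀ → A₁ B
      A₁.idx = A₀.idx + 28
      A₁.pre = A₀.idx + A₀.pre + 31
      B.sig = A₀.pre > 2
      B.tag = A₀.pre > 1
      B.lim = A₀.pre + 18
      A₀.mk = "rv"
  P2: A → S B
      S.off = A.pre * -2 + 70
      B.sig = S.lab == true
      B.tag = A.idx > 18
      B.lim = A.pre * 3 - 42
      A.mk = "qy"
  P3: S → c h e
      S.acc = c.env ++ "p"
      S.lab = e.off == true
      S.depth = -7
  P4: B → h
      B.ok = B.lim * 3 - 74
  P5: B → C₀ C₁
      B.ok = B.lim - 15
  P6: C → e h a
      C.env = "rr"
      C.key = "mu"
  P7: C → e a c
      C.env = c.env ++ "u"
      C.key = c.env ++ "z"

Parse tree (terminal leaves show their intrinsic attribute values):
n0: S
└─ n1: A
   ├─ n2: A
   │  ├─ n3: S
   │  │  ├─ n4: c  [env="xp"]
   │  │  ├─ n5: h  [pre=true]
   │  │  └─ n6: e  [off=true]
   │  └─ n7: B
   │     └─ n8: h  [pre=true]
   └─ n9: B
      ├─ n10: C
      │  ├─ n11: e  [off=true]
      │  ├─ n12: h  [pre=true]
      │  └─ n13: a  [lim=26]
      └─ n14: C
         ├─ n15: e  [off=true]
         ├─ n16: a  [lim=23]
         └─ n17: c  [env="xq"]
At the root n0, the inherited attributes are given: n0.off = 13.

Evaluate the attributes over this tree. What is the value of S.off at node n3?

1. n0.off = 13  [given at root]
2. n1.idx = -9  [S.off * 2 - 35]
3. n1.pre = 2  [2]
4. n2.idx = 19  [A₀.idx + 28]
5. n2.pre = 24  [A₀.idx + A₀.pre + 31]
6. n3.off = 22  [A.pre * -2 + 70]
7. n4.env = "xp"  [terminal]
8. n5.pre = true  [terminal]
9. n6.off = true  [terminal]
10. n3.acc = "xpp"  [c.env ++ "p"]
11. n3.lab = true  [e.off == true]
12. n3.depth = -7  [-7]
13. n7.sig = true  [S.lab == true]
14. n7.tag = true  [A.idx > 18]
15. n7.lim = 30  [A.pre * 3 - 42]
16. n8.pre = true  [terminal]
17. n7.ok = 16  [B.lim * 3 - 74]
18. n2.mk = "qy"  ["qy"]
19. n9.sig = false  [A₀.pre > 2]
20. n9.tag = true  [A₀.pre > 1]
21. n9.lim = 20  [A₀.pre + 18]
22. n11.off = true  [terminal]
23. n12.pre = true  [terminal]
24. n13.lim = 26  [terminal]
25. n10.env = "rr"  ["rr"]
26. n10.key = "mu"  ["mu"]
27. n15.off = true  [terminal]
28. n16.lim = 23  [terminal]
29. n17.env = "xq"  [terminal]
30. n14.env = "xqu"  [c.env ++ "u"]
31. n14.key = "xqz"  [c.env ++ "z"]
32. n9.ok = 5  [B.lim - 15]
33. n1.mk = "rv"  ["rv"]
34. n0.acc = "rvr"  [A.mk ++ "r"]
35. n0.lab = false  [S.off > 13]
36. n0.depth = 4  [4]

22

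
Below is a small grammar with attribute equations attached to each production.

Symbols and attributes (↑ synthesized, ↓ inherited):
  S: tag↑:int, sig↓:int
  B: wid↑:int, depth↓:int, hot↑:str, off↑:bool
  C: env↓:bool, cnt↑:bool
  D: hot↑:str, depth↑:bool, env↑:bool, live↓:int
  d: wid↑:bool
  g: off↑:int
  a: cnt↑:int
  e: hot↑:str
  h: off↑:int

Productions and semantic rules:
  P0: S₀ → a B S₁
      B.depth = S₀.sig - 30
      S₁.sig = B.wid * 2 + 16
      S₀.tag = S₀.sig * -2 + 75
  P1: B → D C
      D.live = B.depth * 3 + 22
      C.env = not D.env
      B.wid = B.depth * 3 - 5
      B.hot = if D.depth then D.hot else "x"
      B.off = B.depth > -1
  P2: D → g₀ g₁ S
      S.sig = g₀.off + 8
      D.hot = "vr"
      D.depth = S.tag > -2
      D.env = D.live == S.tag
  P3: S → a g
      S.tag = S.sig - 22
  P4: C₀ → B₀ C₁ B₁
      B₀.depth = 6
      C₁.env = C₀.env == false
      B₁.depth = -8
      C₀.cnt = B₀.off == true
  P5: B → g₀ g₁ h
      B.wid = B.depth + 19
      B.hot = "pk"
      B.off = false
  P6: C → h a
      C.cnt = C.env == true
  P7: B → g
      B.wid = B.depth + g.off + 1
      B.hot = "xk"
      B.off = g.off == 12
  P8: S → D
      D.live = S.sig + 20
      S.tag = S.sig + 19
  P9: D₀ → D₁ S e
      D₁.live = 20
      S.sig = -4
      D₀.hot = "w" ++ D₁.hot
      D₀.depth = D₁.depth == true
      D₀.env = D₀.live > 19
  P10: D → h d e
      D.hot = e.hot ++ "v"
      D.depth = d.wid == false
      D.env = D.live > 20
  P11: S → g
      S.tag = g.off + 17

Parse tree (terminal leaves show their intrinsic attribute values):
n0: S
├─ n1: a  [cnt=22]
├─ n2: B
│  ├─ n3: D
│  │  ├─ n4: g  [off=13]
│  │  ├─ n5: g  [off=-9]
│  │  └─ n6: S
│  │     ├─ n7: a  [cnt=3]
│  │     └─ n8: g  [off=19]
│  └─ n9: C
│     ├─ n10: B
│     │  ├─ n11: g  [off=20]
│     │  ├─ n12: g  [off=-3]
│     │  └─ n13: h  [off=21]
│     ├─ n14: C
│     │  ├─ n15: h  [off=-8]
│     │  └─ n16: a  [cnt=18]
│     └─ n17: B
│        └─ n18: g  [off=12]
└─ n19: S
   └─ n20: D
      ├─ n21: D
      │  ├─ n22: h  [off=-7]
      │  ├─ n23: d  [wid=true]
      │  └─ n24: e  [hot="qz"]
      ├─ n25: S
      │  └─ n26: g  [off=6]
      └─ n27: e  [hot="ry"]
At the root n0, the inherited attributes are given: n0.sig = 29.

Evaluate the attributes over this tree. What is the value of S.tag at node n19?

1. n0.sig = 29  [given at root]
2. n1.cnt = 22  [terminal]
3. n2.depth = -1  [S₀.sig - 30]
4. n3.live = 19  [B.depth * 3 + 22]
5. n4.off = 13  [terminal]
6. n5.off = -9  [terminal]
7. n6.sig = 21  [g₀.off + 8]
8. n7.cnt = 3  [terminal]
9. n8.off = 19  [terminal]
10. n6.tag = -1  [S.sig - 22]
11. n3.hot = "vr"  ["vr"]
12. n3.depth = true  [S.tag > -2]
13. n3.env = false  [D.live == S.tag]
14. n9.env = true  [not D.env]
15. n10.depth = 6  [6]
16. n11.off = 20  [terminal]
17. n12.off = -3  [terminal]
18. n13.off = 21  [terminal]
19. n10.wid = 25  [B.depth + 19]
20. n10.hot = "pk"  ["pk"]
21. n10.off = false  [false]
22. n14.env = false  [C₀.env == false]
23. n15.off = -8  [terminal]
24. n16.cnt = 18  [terminal]
25. n14.cnt = false  [C.env == true]
26. n17.depth = -8  [-8]
27. n18.off = 12  [terminal]
28. n17.wid = 5  [B.depth + g.off + 1]
29. n17.hot = "xk"  ["xk"]
30. n17.off = true  [g.off == 12]
31. n9.cnt = false  [B₀.off == true]
32. n2.wid = -8  [B.depth * 3 - 5]
33. n2.hot = "vr"  [if D.depth then D.hot else "x"]
34. n2.off = false  [B.depth > -1]
35. n19.sig = 0  [B.wid * 2 + 16]
36. n20.live = 20  [S.sig + 20]
37. n21.live = 20  [20]
38. n22.off = -7  [terminal]
39. n23.wid = true  [terminal]
40. n24.hot = "qz"  [terminal]
41. n21.hot = "qzv"  [e.hot ++ "v"]
42. n21.depth = false  [d.wid == false]
43. n21.env = false  [D.live > 20]
44. n25.sig = -4  [-4]
45. n26.off = 6  [terminal]
46. n25.tag = 23  [g.off + 17]
47. n27.hot = "ry"  [terminal]
48. n20.hot = "wqzv"  ["w" ++ D₁.hot]
49. n20.depth = false  [D₁.depth == true]
50. n20.env = true  [D₀.live > 19]
51. n19.tag = 19  [S.sig + 19]
52. n0.tag = 17  [S₀.sig * -2 + 75]

19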